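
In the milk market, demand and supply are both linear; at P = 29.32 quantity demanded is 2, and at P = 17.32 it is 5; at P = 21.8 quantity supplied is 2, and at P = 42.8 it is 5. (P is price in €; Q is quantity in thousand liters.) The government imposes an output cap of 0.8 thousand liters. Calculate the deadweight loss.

€19.51 thousand

Demand slope = (17.32 − 29.32)/(5 − 2) = −4, so P = 37.32 − 4Q.
Supply slope = (42.8 − 21.8)/(5 − 2) = 7, so P = 7.8 + 7Q.
Competitive equilibrium: 37.32 − 4Q = 7.8 + 7Q → Q* = 2.6836, P* = 26.5855.
At Q = 0.8: demand price = 37.32 − 4·0.8 = 34.12; supply price = 7.8 + 7·0.8 = 13.4.
ΔQ = 2.6836 − 0.8 = 1.8836; wedge = 34.12 − 13.4 = 20.72.
Deadweight loss = ½ × 1.8836 × 20.72 = €19.51 thousand.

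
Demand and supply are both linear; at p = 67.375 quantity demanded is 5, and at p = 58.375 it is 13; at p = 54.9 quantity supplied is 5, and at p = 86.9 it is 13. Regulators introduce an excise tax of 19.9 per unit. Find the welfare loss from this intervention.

38.64

Demand slope = (58.375 − 67.375)/(13 − 5) = −1.125, so p = 73 − 1.125q.
Supply slope = (86.9 − 54.9)/(13 − 5) = 4, so p = 34.9 + 4q.
Competitive equilibrium: 73 − 1.125q = 34.9 + 4q → q* = 7.43415, p* = 64.63659.
With the tax, the buyer price exceeds the seller price by 19.9: (73 − 1.125q) − (34.9 + 4q) = 19.9 → q' = 3.55122.
Δq = 7.43415 − 3.55122 = 3.88293; the wedge equals the tax, 19.9.
The triangle = ½ × 3.88293 × 19.9 = 38.64.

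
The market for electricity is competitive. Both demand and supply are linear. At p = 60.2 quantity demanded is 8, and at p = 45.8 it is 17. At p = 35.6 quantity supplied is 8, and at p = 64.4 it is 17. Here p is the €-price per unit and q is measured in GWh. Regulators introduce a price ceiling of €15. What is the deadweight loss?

€320.86

Demand slope = (45.8 − 60.2)/(17 − 8) = −1.6, so p = 73 − 1.6q.
Supply slope = (64.4 − 35.6)/(17 − 8) = 3.2, so p = 10 + 3.2q.
Competitive equilibrium: 73 − 1.6q = 10 + 3.2q → q* = 13.125, p* = 52.
At the ceiling p = 15, quantity supplied = (15 − 10)/3.2 = 1.5625.
Willingness to pay at q' = 1.5625: 73 − 1.6·1.5625 = 70.5.
Δq = 13.125 − 1.5625 = 11.5625; wedge = 70.5 − 15 = 55.5.
The triangle = ½ × 11.5625 × 55.5 = €320.86.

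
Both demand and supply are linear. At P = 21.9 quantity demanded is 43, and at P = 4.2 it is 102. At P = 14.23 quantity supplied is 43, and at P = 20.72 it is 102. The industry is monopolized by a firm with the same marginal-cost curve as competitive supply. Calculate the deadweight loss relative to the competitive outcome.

139.36

Demand slope = (4.2 − 21.9)/(102 − 43) = −0.3, so P = 34.8 − 0.3Q.
Supply slope = (20.72 − 14.23)/(102 − 43) = 0.11, so P = 9.5 + 0.11Q.
Competitive equilibrium: 34.8 − 0.3Q = 9.5 + 0.11Q → Q* = 61.70732, P* = 16.2878.
Marginal revenue: MR = 34.8 − 0.6Q. Set MR = MC: 34.8 − 0.6Q = 9.5 + 0.11Q → Q_m = 35.6338.
Price P_m = 34.8 − 0.3·35.6338 = 24.10986; MC(Q_m) = 9.5 + 0.11·35.6338 = 13.41972.
Competitive Q* = 61.70732, so ΔQ = 26.07352; wedge = 24.10986 − 13.41972 = 10.69014.
The triangle = ½ × 26.07352 × 10.69014 = 139.36.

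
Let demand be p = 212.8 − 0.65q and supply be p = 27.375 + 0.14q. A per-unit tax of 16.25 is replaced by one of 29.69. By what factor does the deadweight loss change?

3.338

Competitive equilibrium: 212.8 − 0.65q = 27.375 + 0.14q → q* = 234.7152, p* = 60.2351.
For a per-unit tax t: Δq = t/0.79, so DWL = ½·t·(t/0.79) = t²/1.58.
At t = 16.25: DWL = 167.128. At t = 29.69: DWL = 557.909.
Ratio = (29.69/16.25)² = 3.338.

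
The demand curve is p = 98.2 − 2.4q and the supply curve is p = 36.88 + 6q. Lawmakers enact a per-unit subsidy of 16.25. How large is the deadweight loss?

Competitive equilibrium: 98.2 − 2.4q = 36.88 + 6q → q* = 7.3, p* = 80.68.
The subsidy lowers effective supply by 16.25: p = 20.63 + 6q.
New quantity: 98.2 − 2.4q = 20.63 + 6q → q' = 9.2345.
Overproduction Δq = 9.2345 − 7.3 = 1.9345; wedge = subsidy = 16.25.
DWL = ½ × 1.9345 × 16.25 = 15.72.

15.72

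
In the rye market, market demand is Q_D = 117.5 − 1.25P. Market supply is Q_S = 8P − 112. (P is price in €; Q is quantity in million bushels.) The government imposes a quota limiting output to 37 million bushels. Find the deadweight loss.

€1132.62 million

In inverse form: demand P = 94 − 0.8Q, supply P = 14 + 0.125Q.
Competitive equilibrium: 94 − 0.8Q = 14 + 0.125Q → Q* = 86.4865, P* = 24.8108.
At Q = 37: demand price = 94 − 0.8·37 = 64.4; supply price = 14 + 0.125·37 = 18.625.
ΔQ = 86.4865 − 37 = 49.4865; wedge = 64.4 − 18.625 = 45.775.
Deadweight loss = ½ × 49.4865 × 45.775 = €1132.62 million.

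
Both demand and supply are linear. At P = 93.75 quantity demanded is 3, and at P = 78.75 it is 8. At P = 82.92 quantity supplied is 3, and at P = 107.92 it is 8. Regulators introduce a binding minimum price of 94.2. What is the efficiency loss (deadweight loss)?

9.05

Demand slope = (78.75 − 93.75)/(8 − 3) = −3, so P = 102.75 − 3Q.
Supply slope = (107.92 − 82.92)/(8 − 3) = 5, so P = 67.92 + 5Q.
Competitive equilibrium: 102.75 − 3Q = 67.92 + 5Q → Q* = 4.3538, P* = 89.6888.
At the floor P = 94.2, quantity demanded = (102.75 − 94.2)/3 = 2.85.
Sellers' marginal cost at Q' = 2.85: 67.92 + 5·2.85 = 82.17.
ΔQ = 4.3538 − 2.85 = 1.5038; wedge = 94.2 − 82.17 = 12.03.
DWL = ½ × 1.5038 × 12.03 = 9.05.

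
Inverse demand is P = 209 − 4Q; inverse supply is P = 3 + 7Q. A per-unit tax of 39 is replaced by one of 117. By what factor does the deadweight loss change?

Competitive equilibrium: 209 − 4Q = 3 + 7Q → Q* = 18.7273, P* = 134.0909.
For a per-unit tax t: ΔQ = t/11, so DWL = ½·t·(t/11) = t²/22.
At t = 39: DWL = 69.136. At t = 117: DWL = 622.227.
Ratio = (117/39)² = 9.

9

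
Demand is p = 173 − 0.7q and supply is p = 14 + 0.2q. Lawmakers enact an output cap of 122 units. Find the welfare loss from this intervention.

1344.80

Competitive equilibrium: 173 − 0.7q = 14 + 0.2q → q* = 176.6667, p* = 49.3333.
At q = 122: demand price = 173 − 0.7·122 = 87.6; supply price = 14 + 0.2·122 = 38.4.
Δq = 176.6667 − 122 = 54.6667; wedge = 87.6 − 38.4 = 49.2.
Deadweight loss = ½ × 54.6667 × 49.2 = 1344.80.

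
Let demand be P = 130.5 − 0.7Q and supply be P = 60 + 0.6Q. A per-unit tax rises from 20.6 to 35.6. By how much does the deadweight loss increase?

Competitive equilibrium: 130.5 − 0.7Q = 60 + 0.6Q → Q* = 54.2308, P* = 92.5385.
For a per-unit tax t: ΔQ = t/1.3, so DWL = ½·t·(t/1.3) = t²/2.6.
At t = 20.6: DWL = 163.215. At t = 35.6: DWL = 487.446.
Increase = 487.446 − 163.215 = 324.23.

324.23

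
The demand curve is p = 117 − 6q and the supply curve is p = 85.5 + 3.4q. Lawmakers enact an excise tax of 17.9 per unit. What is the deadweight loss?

17.04

Competitive equilibrium: 117 − 6q = 85.5 + 3.4q → q* = 3.3511, p* = 96.8936.
With the tax, the buyer price exceeds the seller price by 17.9: (117 − 6q) − (85.5 + 3.4q) = 17.9 → q' = 1.4468.
Δq = 3.3511 − 1.4468 = 1.9043; the wedge equals the tax, 17.9.
The triangle = ½ × 1.9043 × 17.9 = 17.04.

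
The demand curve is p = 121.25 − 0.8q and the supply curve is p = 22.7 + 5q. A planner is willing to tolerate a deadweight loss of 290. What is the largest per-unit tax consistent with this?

58

Competitive equilibrium: 121.25 − 0.8q = 22.7 + 5q → q* = 16.9914, p* = 107.6569.
A tax t gives Δq = t/5.8 and wedge t, so DWL = t²/11.6.
t²/11.6 = 290 → t² = 3364 → t = 58.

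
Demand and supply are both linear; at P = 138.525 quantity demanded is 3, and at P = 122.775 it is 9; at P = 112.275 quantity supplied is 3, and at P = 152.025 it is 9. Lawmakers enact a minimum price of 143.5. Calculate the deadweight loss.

Demand slope = (122.775 − 138.525)/(9 − 3) = −2.625, so P = 146.4 − 2.625Q.
Supply slope = (152.025 − 112.275)/(9 − 3) = 6.625, so P = 92.4 + 6.625Q.
Competitive equilibrium: 146.4 − 2.625Q = 92.4 + 6.625Q → Q* = 5.8378, P* = 131.0757.
At the floor P = 143.5, quantity demanded = (146.4 − 143.5)/2.625 = 1.1048.
Sellers' marginal cost at Q' = 1.1048: 92.4 + 6.625·1.1048 = 99.7193.
ΔQ = 5.8378 − 1.1048 = 4.733; wedge = 143.5 − 99.7193 = 43.7807.
Welfare loss = ½ × 4.733 × 43.7807 = 103.61.

103.61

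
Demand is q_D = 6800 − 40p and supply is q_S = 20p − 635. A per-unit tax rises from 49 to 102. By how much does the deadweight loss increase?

53353.33

In inverse form: demand p = 170 − 0.025q, supply p = 31.75 + 0.05q.
Competitive equilibrium: 170 − 0.025q = 31.75 + 0.05q → q* = 1843.3333, p* = 123.9167.
For a per-unit tax t: Δq = t/0.075, so DWL = ½·t·(t/0.075) = t²/0.15.
At t = 49: DWL = 16006.667. At t = 102: DWL = 69360.
Increase = 69360 − 16006.667 = 53353.33.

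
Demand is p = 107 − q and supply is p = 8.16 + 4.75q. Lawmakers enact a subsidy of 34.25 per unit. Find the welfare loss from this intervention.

102.01

Competitive equilibrium: 107 − q = 8.16 + 4.75q → q* = 17.1896, p* = 89.8104.
The subsidy lowers effective supply by 34.25: p = 4.75q − 26.09.
New quantity: 107 − q = 4.75q − 26.09 → q' = 23.1461.
Overproduction Δq = 23.1461 − 17.1896 = 5.9565; wedge = subsidy = 34.25.
The triangle = ½ × 5.9565 × 34.25 = 102.01.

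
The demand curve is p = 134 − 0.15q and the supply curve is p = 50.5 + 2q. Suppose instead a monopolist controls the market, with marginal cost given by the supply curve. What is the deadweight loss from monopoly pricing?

6.90

Competitive equilibrium: 134 − 0.15q = 50.5 + 2q → q* = 38.8372, p* = 128.1744.
Marginal revenue: MR = 134 − 0.3q. Set MR = MC: 134 − 0.3q = 50.5 + 2q → q_m = 36.3043.
Price p_m = 134 − 0.15·36.3043 = 128.5544; MC(q_m) = 50.5 + 2·36.3043 = 123.1086.
Competitive q* = 38.8372, so Δq = 2.5329; wedge = 128.5544 − 123.1086 = 5.4458.
Deadweight loss = ½ × 2.5329 × 5.4458 = 6.90.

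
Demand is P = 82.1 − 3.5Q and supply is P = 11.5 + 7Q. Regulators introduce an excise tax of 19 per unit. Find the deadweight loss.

17.19

Competitive equilibrium: 82.1 − 3.5Q = 11.5 + 7Q → Q* = 6.7238, P* = 58.5667.
With the tax, the buyer price exceeds the seller price by 19: (82.1 − 3.5Q) − (11.5 + 7Q) = 19 → Q' = 4.9143.
ΔQ = 6.7238 − 4.9143 = 1.8095; the wedge equals the tax, 19.
The triangle = ½ × 1.8095 × 19 = 17.19.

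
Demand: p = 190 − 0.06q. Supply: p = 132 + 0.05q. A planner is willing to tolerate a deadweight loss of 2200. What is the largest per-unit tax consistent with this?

22

Competitive equilibrium: 190 − 0.06q = 132 + 0.05q → q* = 527.2727, p* = 158.3636.
A tax t gives Δq = t/0.11 and wedge t, so DWL = t²/0.22.
t²/0.22 = 2200 → t² = 484 → t = 22.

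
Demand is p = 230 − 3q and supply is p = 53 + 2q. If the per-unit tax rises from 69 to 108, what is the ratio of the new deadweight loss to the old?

2.450

Competitive equilibrium: 230 − 3q = 53 + 2q → q* = 35.4, p* = 123.8.
For a per-unit tax t: Δq = t/5, so DWL = ½·t·(t/5) = t²/10.
At t = 69: DWL = 476.1. At t = 108: DWL = 1166.4.
Ratio = (108/69)² = 2.450.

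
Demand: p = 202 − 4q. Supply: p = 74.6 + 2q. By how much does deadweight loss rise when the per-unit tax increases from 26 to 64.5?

Competitive equilibrium: 202 − 4q = 74.6 + 2q → q* = 21.2333, p* = 117.0667.
For a per-unit tax t: Δq = t/6, so DWL = ½·t·(t/6) = t²/12.
At t = 26: DWL = 56.3333. At t = 64.5: DWL = 346.6875.
Increase = 346.6875 − 56.3333 = 290.35.

290.35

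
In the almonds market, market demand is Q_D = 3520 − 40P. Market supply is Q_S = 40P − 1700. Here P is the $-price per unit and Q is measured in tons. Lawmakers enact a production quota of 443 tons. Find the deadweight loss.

$5452.225

In inverse form: demand P = 88 − 0.025Q, supply P = 42.5 + 0.025Q.
Competitive equilibrium: 88 − 0.025Q = 42.5 + 0.025Q → Q* = 910, P* = 65.25.
At Q = 443: demand price = 88 − 0.025·443 = 76.925; supply price = 42.5 + 0.025·443 = 53.575.
ΔQ = 910 − 443 = 467; wedge = 76.925 − 53.575 = 23.35.
The triangle = ½ × 467 × 23.35 = $5452.225.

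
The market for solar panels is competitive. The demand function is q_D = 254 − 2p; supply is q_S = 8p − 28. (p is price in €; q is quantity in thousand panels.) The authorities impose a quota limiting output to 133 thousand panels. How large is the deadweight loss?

In inverse form: demand p = 127 − 0.5q, supply p = 3.5 + 0.125q.
Competitive equilibrium: 127 − 0.5q = 3.5 + 0.125q → q* = 197.6, p* = 28.2.
At q = 133: demand price = 127 − 0.5·133 = 60.5; supply price = 3.5 + 0.125·133 = 20.125.
Δq = 197.6 − 133 = 64.6; wedge = 60.5 − 20.125 = 40.375.
Deadweight loss = ½ × 64.6 × 40.375 = €1304.11 thousand.

€1304.11 thousand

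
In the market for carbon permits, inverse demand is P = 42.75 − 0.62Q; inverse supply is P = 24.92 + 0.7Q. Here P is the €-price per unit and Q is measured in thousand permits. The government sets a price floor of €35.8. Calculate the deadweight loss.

Competitive equilibrium: 42.75 − 0.62Q = 24.92 + 0.7Q → Q* = 13.50758, P* = 34.3753.
At the floor P = 35.8, quantity demanded = (42.75 − 35.8)/0.62 = 11.20968.
Sellers' marginal cost at Q' = 11.20968: 24.92 + 0.7·11.20968 = 32.76678.
ΔQ = 13.50758 − 11.20968 = 2.2979; wedge = 35.8 − 32.76678 = 3.03322.
DWL = ½ × 2.2979 × 3.03322 = €3.49 thousand.

€3.49 thousand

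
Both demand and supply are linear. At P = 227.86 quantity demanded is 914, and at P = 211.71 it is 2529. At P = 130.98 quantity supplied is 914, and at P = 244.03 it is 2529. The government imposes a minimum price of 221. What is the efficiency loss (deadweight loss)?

Demand slope = (211.71 − 227.86)/(2529 − 914) = −0.01, so P = 237 − 0.01Q.
Supply slope = (244.03 − 130.98)/(2529 − 914) = 0.07, so P = 67 + 0.07Q.
Competitive equilibrium: 237 − 0.01Q = 67 + 0.07Q → Q* = 2125, P* = 215.75.
At the floor P = 221, quantity demanded = (237 − 221)/0.01 = 1600.
Sellers' marginal cost at Q' = 1600: 67 + 0.07·1600 = 179.
ΔQ = 2125 − 1600 = 525; wedge = 221 − 179 = 42.
The triangle = ½ × 525 × 42 = 11025.

11025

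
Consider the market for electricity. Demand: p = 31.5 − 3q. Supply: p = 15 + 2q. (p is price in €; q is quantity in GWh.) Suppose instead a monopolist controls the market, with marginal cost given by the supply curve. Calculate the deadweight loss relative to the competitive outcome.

€3.83

Competitive equilibrium: 31.5 − 3q = 15 + 2q → q* = 3.3, p* = 21.6.
Marginal revenue: MR = 31.5 − 6q. Set MR = MC: 31.5 − 6q = 15 + 2q → q_m = 2.0625.
Price p_m = 31.5 − 3·2.0625 = 25.3125; MC(q_m) = 15 + 2·2.0625 = 19.125.
Competitive q* = 3.3, so Δq = 1.2375; wedge = 25.3125 − 19.125 = 6.1875.
The triangle = ½ × 1.2375 × 6.1875 = €3.83.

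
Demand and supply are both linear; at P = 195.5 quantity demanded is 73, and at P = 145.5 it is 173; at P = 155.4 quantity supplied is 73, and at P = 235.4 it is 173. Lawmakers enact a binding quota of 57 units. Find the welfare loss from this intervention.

Demand slope = (145.5 − 195.5)/(173 − 73) = −0.5, so P = 232 − 0.5Q.
Supply slope = (235.4 − 155.4)/(173 − 73) = 0.8, so P = 97 + 0.8Q.
Competitive equilibrium: 232 − 0.5Q = 97 + 0.8Q → Q* = 103.8462, P* = 180.0769.
At Q = 57: demand price = 232 − 0.5·57 = 203.5; supply price = 97 + 0.8·57 = 142.6.
ΔQ = 103.8462 − 57 = 46.8462; wedge = 203.5 − 142.6 = 60.9.
Welfare loss = ½ × 46.8462 × 60.9 = 1426.47.

1426.47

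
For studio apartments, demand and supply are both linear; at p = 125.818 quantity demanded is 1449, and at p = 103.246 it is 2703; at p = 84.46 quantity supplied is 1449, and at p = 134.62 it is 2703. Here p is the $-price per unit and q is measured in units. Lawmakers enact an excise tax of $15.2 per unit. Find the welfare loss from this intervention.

Demand slope = (103.246 − 125.818)/(2703 − 1449) = −0.018, so p = 151.9 − 0.018q.
Supply slope = (134.62 − 84.46)/(2703 − 1449) = 0.04, so p = 26.5 + 0.04q.
Competitive equilibrium: 151.9 − 0.018q = 26.5 + 0.04q → q* = 2162.069, p* = 112.9828.
With the tax, the buyer price exceeds the seller price by 15.2: (151.9 − 0.018q) − (26.5 + 0.04q) = 15.2 → q' = 1900.
Δq = 2162.069 − 1900 = 262.069; the wedge equals the tax, 15.2.
DWL = ½ × 262.069 × 15.2 = $1991.72.

$1991.72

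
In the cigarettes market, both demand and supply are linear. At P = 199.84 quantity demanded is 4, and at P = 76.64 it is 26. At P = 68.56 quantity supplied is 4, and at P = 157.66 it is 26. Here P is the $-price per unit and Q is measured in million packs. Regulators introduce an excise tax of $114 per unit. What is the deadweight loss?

$673.37 million

Demand slope = (76.64 − 199.84)/(26 − 4) = −5.6, so P = 222.24 − 5.6Q.
Supply slope = (157.66 − 68.56)/(26 − 4) = 4.05, so P = 52.36 + 4.05Q.
Competitive equilibrium: 222.24 − 5.6Q = 52.36 + 4.05Q → Q* = 17.60415, P* = 123.65679.
With the tax, the buyer price exceeds the seller price by 114: (222.24 − 5.6Q) − (52.36 + 4.05Q) = 114 → Q' = 5.79067.
ΔQ = 17.60415 − 5.79067 = 11.81348; the wedge equals the tax, 114.
DWL = ½ × 11.81348 × 114 = $673.37 million.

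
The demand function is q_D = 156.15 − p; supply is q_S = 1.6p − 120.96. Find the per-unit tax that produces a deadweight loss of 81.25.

In inverse form: demand p = 156.15 − q, supply p = 75.6 + 0.625q.
Competitive equilibrium: 156.15 − q = 75.6 + 0.625q → q* = 49.5692, p* = 106.5808.
A tax t gives Δq = t/1.625 and wedge t, so DWL = t²/3.25.
t²/3.25 = 81.25 → t² = 264.0625 → t = 16.25.

16.25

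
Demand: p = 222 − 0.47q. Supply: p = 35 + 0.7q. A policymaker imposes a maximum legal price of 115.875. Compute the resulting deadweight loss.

1147.71

Competitive equilibrium: 222 − 0.47q = 35 + 0.7q → q* = 159.8291, p* = 146.8803.
At the ceiling p = 115.875, quantity supplied = (115.875 − 35)/0.7 = 115.5357.
Willingness to pay at q' = 115.5357: 222 − 0.47·115.5357 = 167.6982.
Δq = 159.8291 − 115.5357 = 44.2934; wedge = 167.6982 − 115.875 = 51.8232.
Welfare loss = ½ × 44.2934 × 51.8232 = 1147.71.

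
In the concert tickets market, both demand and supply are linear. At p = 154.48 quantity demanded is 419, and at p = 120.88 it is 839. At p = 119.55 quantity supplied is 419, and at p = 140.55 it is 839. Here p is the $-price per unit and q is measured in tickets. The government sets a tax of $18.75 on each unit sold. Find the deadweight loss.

Demand slope = (120.88 − 154.48)/(839 − 419) = −0.08, so p = 188 − 0.08q.
Supply slope = (140.55 − 119.55)/(839 − 419) = 0.05, so p = 98.6 + 0.05q.
Competitive equilibrium: 188 − 0.08q = 98.6 + 0.05q → q* = 687.6923, p* = 132.9846.
With the tax, the buyer price exceeds the seller price by 18.75: (188 − 0.08q) − (98.6 + 0.05q) = 18.75 → q' = 543.4615.
Δq = 687.6923 − 543.4615 = 144.2308; the wedge equals the tax, 18.75.
The triangle = ½ × 144.2308 × 18.75 = $1352.16.

$1352.16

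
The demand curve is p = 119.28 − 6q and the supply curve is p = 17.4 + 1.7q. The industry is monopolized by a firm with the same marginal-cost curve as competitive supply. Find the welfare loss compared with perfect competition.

129.28

Competitive equilibrium: 119.28 − 6q = 17.4 + 1.7q → q* = 13.2312, p* = 39.893.
Marginal revenue: MR = 119.28 − 12q. Set MR = MC: 119.28 − 12q = 17.4 + 1.7q → q_m = 7.4365.
Price p_m = 119.28 − 6·7.4365 = 74.661; MC(q_m) = 17.4 + 1.7·7.4365 = 30.0421.
Competitive q* = 13.2312, so Δq = 5.7947; wedge = 74.661 − 30.0421 = 44.6189.
Welfare loss = ½ × 5.7947 × 44.6189 = 129.28.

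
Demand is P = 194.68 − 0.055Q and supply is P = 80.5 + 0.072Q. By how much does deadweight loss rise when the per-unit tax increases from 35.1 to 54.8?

Competitive equilibrium: 194.68 − 0.055Q = 80.5 + 0.072Q → Q* = 899.0551, P* = 145.232.
For a per-unit tax t: ΔQ = t/0.127, so DWL = ½·t·(t/0.127) = t²/0.254.
At t = 35.1: DWL = 4850.433. At t = 54.8: DWL = 11822.992.
Increase = 11822.992 − 4850.433 = 6972.56.

6972.56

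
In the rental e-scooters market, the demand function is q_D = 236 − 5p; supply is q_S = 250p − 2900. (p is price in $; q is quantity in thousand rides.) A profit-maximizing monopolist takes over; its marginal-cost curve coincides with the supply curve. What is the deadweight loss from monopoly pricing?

$761.27 thousand

In inverse form: demand p = 47.2 − 0.2q, supply p = 11.6 + 0.004q.
Competitive equilibrium: 47.2 − 0.2q = 11.6 + 0.004q → q* = 174.5098, p* = 12.29804.
Marginal revenue: MR = 47.2 − 0.4q. Set MR = MC: 47.2 − 0.4q = 11.6 + 0.004q → q_m = 88.11881.
Price p_m = 47.2 − 0.2·88.11881 = 29.57624; MC(q_m) = 11.6 + 0.004·88.11881 = 11.95248.
Competitive q* = 174.5098, so Δq = 86.39099; wedge = 29.57624 − 11.95248 = 17.62376.
DWL = ½ × 86.39099 × 17.62376 = $761.27 thousand.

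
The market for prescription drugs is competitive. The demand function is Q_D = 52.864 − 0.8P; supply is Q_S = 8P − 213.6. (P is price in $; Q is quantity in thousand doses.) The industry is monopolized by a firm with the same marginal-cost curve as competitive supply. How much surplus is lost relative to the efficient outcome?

In inverse form: demand P = 66.08 − 1.25Q, supply P = 26.7 + 0.125Q.
Competitive equilibrium: 66.08 − 1.25Q = 26.7 + 0.125Q → Q* = 28.64, P* = 30.28.
Marginal revenue: MR = 66.08 − 2.5Q. Set MR = MC: 66.08 − 2.5Q = 26.7 + 0.125Q → Q_m = 15.0019.
Price P_m = 66.08 − 1.25·15.0019 = 47.3276; MC(Q_m) = 26.7 + 0.125·15.0019 = 28.5752.
Competitive Q* = 28.64, so ΔQ = 13.6381; wedge = 47.3276 − 28.5752 = 18.7524.
Welfare loss = ½ × 13.6381 × 18.7524 = $127.87 thousand.

$127.87 thousand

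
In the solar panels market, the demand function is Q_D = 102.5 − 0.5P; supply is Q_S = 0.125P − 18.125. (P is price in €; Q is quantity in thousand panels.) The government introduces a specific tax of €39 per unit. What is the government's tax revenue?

€81.90 thousand

In inverse form: demand P = 205 − 2Q, supply P = 145 + 8Q.
Competitive equilibrium: 205 − 2Q = 145 + 8Q → Q* = 6, P* = 193.
With the tax, the buyer price exceeds the seller price by 39: (205 − 2Q) − (145 + 8Q) = 39 → Q' = 2.1.
Tax revenue = 39 × 2.1 = €81.90 thousand.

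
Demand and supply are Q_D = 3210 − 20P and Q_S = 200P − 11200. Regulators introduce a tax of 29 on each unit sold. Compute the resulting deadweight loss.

In inverse form: demand P = 160.5 − 0.05Q, supply P = 56 + 0.005Q.
Competitive equilibrium: 160.5 − 0.05Q = 56 + 0.005Q → Q* = 1900, P* = 65.5.
With the tax, the buyer price exceeds the seller price by 29: (160.5 − 0.05Q) − (56 + 0.005Q) = 29 → Q' = 1372.7273.
ΔQ = 1900 − 1372.7273 = 527.2727; the wedge equals the tax, 29.
The triangle = ½ × 527.2727 × 29 = 7645.45.

7645.45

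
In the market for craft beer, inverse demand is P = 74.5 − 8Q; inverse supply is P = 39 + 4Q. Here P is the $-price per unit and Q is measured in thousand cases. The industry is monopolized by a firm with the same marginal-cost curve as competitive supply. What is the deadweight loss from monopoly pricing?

$8.40 thousand

Competitive equilibrium: 74.5 − 8Q = 39 + 4Q → Q* = 2.9583, P* = 50.8333.
Marginal revenue: MR = 74.5 − 16Q. Set MR = MC: 74.5 − 16Q = 39 + 4Q → Q_m = 1.775.
Price P_m = 74.5 − 8·1.775 = 60.3; MC(Q_m) = 39 + 4·1.775 = 46.1.
Competitive Q* = 2.9583, so ΔQ = 1.1833; wedge = 60.3 − 46.1 = 14.2.
The triangle = ½ × 1.1833 × 14.2 = $8.40 thousand.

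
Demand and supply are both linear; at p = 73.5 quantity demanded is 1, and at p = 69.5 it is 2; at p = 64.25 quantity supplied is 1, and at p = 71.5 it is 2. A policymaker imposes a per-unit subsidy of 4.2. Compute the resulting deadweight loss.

Demand slope = (69.5 − 73.5)/(2 − 1) = −4, so p = 77.5 − 4q.
Supply slope = (71.5 − 64.25)/(2 − 1) = 7.25, so p = 57 + 7.25q.
Competitive equilibrium: 77.5 − 4q = 57 + 7.25q → q* = 1.8222, p* = 70.2111.
The subsidy lowers effective supply by 4.2: p = 52.8 + 7.25q.
New quantity: 77.5 − 4q = 52.8 + 7.25q → q' = 2.1956.
Overproduction Δq = 2.1956 − 1.8222 = 0.3734; wedge = subsidy = 4.2.
Welfare loss = ½ × 0.3734 × 4.2 = 0.784.

0.784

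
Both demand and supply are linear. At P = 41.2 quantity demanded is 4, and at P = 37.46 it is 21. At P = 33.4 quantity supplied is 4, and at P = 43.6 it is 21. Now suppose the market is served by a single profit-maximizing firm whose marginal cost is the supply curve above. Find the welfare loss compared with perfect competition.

Demand slope = (37.46 − 41.2)/(21 − 4) = −0.22, so P = 42.08 − 0.22Q.
Supply slope = (43.6 − 33.4)/(21 − 4) = 0.6, so P = 31 + 0.6Q.
Competitive equilibrium: 42.08 − 0.22Q = 31 + 0.6Q → Q* = 13.5122, P* = 39.1073.
Marginal revenue: MR = 42.08 − 0.44Q. Set MR = MC: 42.08 − 0.44Q = 31 + 0.6Q → Q_m = 10.6538.
Price P_m = 42.08 − 0.22·10.6538 = 39.7362; MC(Q_m) = 31 + 0.6·10.6538 = 37.3923.
Competitive Q* = 13.5122, so ΔQ = 2.8584; wedge = 39.7362 − 37.3923 = 2.3439.
The triangle = ½ × 2.8584 × 2.3439 = 3.35.

3.35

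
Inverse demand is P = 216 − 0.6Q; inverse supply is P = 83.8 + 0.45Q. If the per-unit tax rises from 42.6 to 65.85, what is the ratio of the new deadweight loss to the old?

Competitive equilibrium: 216 − 0.6Q = 83.8 + 0.45Q → Q* = 125.9048, P* = 140.4571.
For a per-unit tax t: ΔQ = t/1.05, so DWL = ½·t·(t/1.05) = t²/2.1.
At t = 42.6: DWL = 864.171. At t = 65.85: DWL = 2064.868.
Ratio = (65.85/42.6)² = 2.389.

2.389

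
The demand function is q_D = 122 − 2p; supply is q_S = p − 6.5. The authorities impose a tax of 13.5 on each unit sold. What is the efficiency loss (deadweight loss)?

In inverse form: demand p = 61 − 0.5q, supply p = 6.5 + q.
Competitive equilibrium: 61 − 0.5q = 6.5 + q → q* = 36.3333, p* = 42.8333.
With the tax, the buyer price exceeds the seller price by 13.5: (61 − 0.5q) − (6.5 + q) = 13.5 → q' = 27.3333.
Δq = 36.3333 − 27.3333 = 9; the wedge equals the tax, 13.5.
The triangle = ½ × 9 × 13.5 = 60.75.

60.75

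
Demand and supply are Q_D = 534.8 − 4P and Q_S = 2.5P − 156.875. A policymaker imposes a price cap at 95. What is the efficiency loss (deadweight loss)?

264.52

In inverse form: demand P = 133.7 − 0.25Q, supply P = 62.75 + 0.4Q.
Competitive equilibrium: 133.7 − 0.25Q = 62.75 + 0.4Q → Q* = 109.1538, P* = 106.4115.
At the ceiling P = 95, quantity supplied = (95 − 62.75)/0.4 = 80.625.
Willingness to pay at Q' = 80.625: 133.7 − 0.25·80.625 = 113.5438.
ΔQ = 109.1538 − 80.625 = 28.5288; wedge = 113.5438 − 95 = 18.5438.
DWL = ½ × 28.5288 × 18.5438 = 264.52.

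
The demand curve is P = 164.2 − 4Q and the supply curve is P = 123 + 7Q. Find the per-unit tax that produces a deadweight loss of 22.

Competitive equilibrium: 164.2 − 4Q = 123 + 7Q → Q* = 3.7455, P* = 149.2182.
A tax t gives ΔQ = t/11 and wedge t, so DWL = t²/22.
t²/22 = 22 → t² = 484 → t = 22.

22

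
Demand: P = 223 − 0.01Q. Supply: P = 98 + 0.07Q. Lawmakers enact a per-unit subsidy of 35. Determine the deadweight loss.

Competitive equilibrium: 223 − 0.01Q = 98 + 0.07Q → Q* = 1562.5, P* = 207.375.
The subsidy lowers effective supply by 35: P = 63 + 0.07Q.
New quantity: 223 − 0.01Q = 63 + 0.07Q → Q' = 2000.
Overproduction ΔQ = 2000 − 1562.5 = 437.5; wedge = subsidy = 35.
The triangle = ½ × 437.5 × 35 = 7656.25.

7656.25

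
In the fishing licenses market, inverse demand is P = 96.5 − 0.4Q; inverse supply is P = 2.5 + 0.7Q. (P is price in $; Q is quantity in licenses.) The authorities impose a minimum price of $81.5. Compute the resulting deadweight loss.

Competitive equilibrium: 96.5 − 0.4Q = 2.5 + 0.7Q → Q* = 85.4545, P* = 62.3182.
At the floor P = 81.5, quantity demanded = (96.5 − 81.5)/0.4 = 37.5.
Sellers' marginal cost at Q' = 37.5: 2.5 + 0.7·37.5 = 28.75.
ΔQ = 85.4545 − 37.5 = 47.9545; wedge = 81.5 − 28.75 = 52.75.
DWL = ½ × 47.9545 × 52.75 = $1264.80.

$1264.80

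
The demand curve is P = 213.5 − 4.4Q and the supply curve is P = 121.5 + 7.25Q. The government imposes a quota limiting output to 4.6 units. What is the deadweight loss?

63.32

Competitive equilibrium: 213.5 − 4.4Q = 121.5 + 7.25Q → Q* = 7.897, P* = 178.7532.
At Q = 4.6: demand price = 213.5 − 4.4·4.6 = 193.26; supply price = 121.5 + 7.25·4.6 = 154.85.
ΔQ = 7.897 − 4.6 = 3.297; wedge = 193.26 − 154.85 = 38.41.
The triangle = ½ × 3.297 × 38.41 = 63.32.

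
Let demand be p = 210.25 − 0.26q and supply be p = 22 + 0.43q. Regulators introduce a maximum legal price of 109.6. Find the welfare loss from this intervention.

1647.56

Competitive equilibrium: 210.25 − 0.26q = 22 + 0.43q → q* = 272.8261, p* = 139.3152.
At the ceiling p = 109.6, quantity supplied = (109.6 − 22)/0.43 = 203.7209.
Willingness to pay at q' = 203.7209: 210.25 − 0.26·203.7209 = 157.2826.
Δq = 272.8261 − 203.7209 = 69.1052; wedge = 157.2826 − 109.6 = 47.6826.
Deadweight loss = ½ × 69.1052 × 47.6826 = 1647.56.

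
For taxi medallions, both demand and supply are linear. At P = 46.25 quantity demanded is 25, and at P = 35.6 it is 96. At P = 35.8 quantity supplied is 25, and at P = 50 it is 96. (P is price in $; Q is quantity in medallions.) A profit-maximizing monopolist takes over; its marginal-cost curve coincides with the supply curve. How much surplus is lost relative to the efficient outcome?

Demand slope = (35.6 − 46.25)/(96 − 25) = −0.15, so P = 50 − 0.15Q.
Supply slope = (50 − 35.8)/(96 − 25) = 0.2, so P = 30.8 + 0.2Q.
Competitive equilibrium: 50 − 0.15Q = 30.8 + 0.2Q → Q* = 54.8571, P* = 41.7714.
Marginal revenue: MR = 50 − 0.3Q. Set MR = MC: 50 − 0.3Q = 30.8 + 0.2Q → Q_m = 38.4.
Price P_m = 50 − 0.15·38.4 = 44.24; MC(Q_m) = 30.8 + 0.2·38.4 = 38.48.
Competitive Q* = 54.8571, so ΔQ = 16.4571; wedge = 44.24 − 38.48 = 5.76.
DWL = ½ × 16.4571 × 5.76 = $47.40.

$47.40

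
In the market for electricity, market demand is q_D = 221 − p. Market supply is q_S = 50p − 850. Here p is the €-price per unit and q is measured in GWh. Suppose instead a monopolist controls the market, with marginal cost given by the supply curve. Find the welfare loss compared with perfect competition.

In inverse form: demand p = 221 − q, supply p = 17 + 0.02q.
Competitive equilibrium: 221 − q = 17 + 0.02q → q* = 200, p* = 21.
Marginal revenue: MR = 221 − 2q. Set MR = MC: 221 − 2q = 17 + 0.02q → q_m = 100.9901.
Price p_m = 221 − 1·100.9901 = 120.0099; MC(q_m) = 17 + 0.02·100.9901 = 19.0198.
Competitive q* = 200, so Δq = 99.0099; wedge = 120.0099 − 19.0198 = 100.9901.
Deadweight loss = ½ × 99.0099 × 100.9901 = €4999.51.

€4999.51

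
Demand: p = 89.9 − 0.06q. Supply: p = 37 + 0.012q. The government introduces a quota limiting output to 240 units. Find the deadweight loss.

Competitive equilibrium: 89.9 − 0.06q = 37 + 0.012q → q* = 734.7222, p* = 45.8167.
At q = 240: demand price = 89.9 − 0.06·240 = 75.5; supply price = 37 + 0.012·240 = 39.88.
Δq = 734.7222 − 240 = 494.7222; wedge = 75.5 − 39.88 = 35.62.
The triangle = ½ × 494.7222 × 35.62 = 8811.

8811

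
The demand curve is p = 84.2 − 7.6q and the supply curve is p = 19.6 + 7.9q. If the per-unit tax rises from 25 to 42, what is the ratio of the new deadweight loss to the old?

2.8224

Competitive equilibrium: 84.2 − 7.6q = 19.6 + 7.9q → q* = 4.1677, p* = 52.5252.
For a per-unit tax t: Δq = t/15.5, so DWL = ½·t·(t/15.5) = t²/31.
At t = 25: DWL = 20.161. At t = 42: DWL = 56.903.
Ratio = (42/25)² = 2.8224.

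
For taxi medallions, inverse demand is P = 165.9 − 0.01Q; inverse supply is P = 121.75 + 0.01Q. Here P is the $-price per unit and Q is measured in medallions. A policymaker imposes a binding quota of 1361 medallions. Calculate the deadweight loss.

Competitive equilibrium: 165.9 − 0.01Q = 121.75 + 0.01Q → Q* = 2207.5, P* = 143.825.
At Q = 1361: demand price = 165.9 − 0.01·1361 = 152.29; supply price = 121.75 + 0.01·1361 = 135.36.
ΔQ = 2207.5 − 1361 = 846.5; wedge = 152.29 − 135.36 = 16.93.
DWL = ½ × 846.5 × 16.93 = $7165.62.

$7165.62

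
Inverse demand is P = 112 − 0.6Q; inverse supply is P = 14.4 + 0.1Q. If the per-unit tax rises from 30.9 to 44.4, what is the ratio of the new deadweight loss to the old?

Competitive equilibrium: 112 − 0.6Q = 14.4 + 0.1Q → Q* = 139.4286, P* = 28.3429.
For a per-unit tax t: ΔQ = t/0.7, so DWL = ½·t·(t/0.7) = t²/1.4.
At t = 30.9: DWL = 682.007. At t = 44.4: DWL = 1408.114.
Ratio = (44.4/30.9)² = 2.065.

2.065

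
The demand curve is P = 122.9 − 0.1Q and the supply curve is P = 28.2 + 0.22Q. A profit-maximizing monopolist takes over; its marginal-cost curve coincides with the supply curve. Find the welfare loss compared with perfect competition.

Competitive equilibrium: 122.9 − 0.1Q = 28.2 + 0.22Q → Q* = 295.9375, P* = 93.3063.
Marginal revenue: MR = 122.9 − 0.2Q. Set MR = MC: 122.9 − 0.2Q = 28.2 + 0.22Q → Q_m = 225.4762.
Price P_m = 122.9 − 0.1·225.4762 = 100.3524; MC(Q_m) = 28.2 + 0.22·225.4762 = 77.8048.
Competitive Q* = 295.9375, so ΔQ = 70.4613; wedge = 100.3524 − 77.8048 = 22.5476.
Deadweight loss = ½ × 70.4613 × 22.5476 = 794.37.

794.37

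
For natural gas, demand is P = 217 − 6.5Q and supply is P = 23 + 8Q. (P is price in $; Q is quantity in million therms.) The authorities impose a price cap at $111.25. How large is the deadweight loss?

$39.97 million

Competitive equilibrium: 217 − 6.5Q = 23 + 8Q → Q* = 13.3793, P* = 130.0345.
At the ceiling P = 111.25, quantity supplied = (111.25 − 23)/8 = 11.0313.
Willingness to pay at Q' = 11.0313: 217 − 6.5·11.0313 = 145.2966.
ΔQ = 13.3793 − 11.0313 = 2.348; wedge = 145.2966 − 111.25 = 34.0466.
DWL = ½ × 2.348 × 34.0466 = $39.97 million.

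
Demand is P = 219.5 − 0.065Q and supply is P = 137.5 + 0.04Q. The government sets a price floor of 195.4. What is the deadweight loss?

Competitive equilibrium: 219.5 − 0.065Q = 137.5 + 0.04Q → Q* = 780.95238, P* = 168.7381.
At the floor P = 195.4, quantity demanded = (219.5 − 195.4)/0.065 = 370.76923.
Sellers' marginal cost at Q' = 370.76923: 137.5 + 0.04·370.76923 = 152.33077.
ΔQ = 780.95238 − 370.76923 = 410.18315; wedge = 195.4 − 152.33077 = 43.06923.
DWL = ½ × 410.18315 × 43.06923 = 8833.14.

8833.14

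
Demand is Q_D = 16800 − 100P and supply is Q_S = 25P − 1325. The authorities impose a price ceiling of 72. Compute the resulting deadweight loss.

83265.625

In inverse form: demand P = 168 − 0.01Q, supply P = 53 + 0.04Q.
Competitive equilibrium: 168 − 0.01Q = 53 + 0.04Q → Q* = 2300, P* = 145.
At the ceiling P = 72, quantity supplied = (72 − 53)/0.04 = 475.
Willingness to pay at Q' = 475: 168 − 0.01·475 = 163.25.
ΔQ = 2300 − 475 = 1825; wedge = 163.25 − 72 = 91.25.
The triangle = ½ × 1825 × 91.25 = 83265.625.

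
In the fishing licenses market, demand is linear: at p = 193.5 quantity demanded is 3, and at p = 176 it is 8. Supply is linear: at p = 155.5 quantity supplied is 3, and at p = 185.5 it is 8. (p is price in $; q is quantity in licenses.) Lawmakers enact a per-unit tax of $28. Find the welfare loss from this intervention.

Demand slope = (176 − 193.5)/(8 − 3) = −3.5, so p = 204 − 3.5q.
Supply slope = (185.5 − 155.5)/(8 − 3) = 6, so p = 137.5 + 6q.
Competitive equilibrium: 204 − 3.5q = 137.5 + 6q → q* = 7, p* = 179.5.
With the tax, the buyer price exceeds the seller price by 28: (204 − 3.5q) − (137.5 + 6q) = 28 → q' = 4.0526.
Δq = 7 − 4.0526 = 2.9474; the wedge equals the tax, 28.
DWL = ½ × 2.9474 × 28 = $41.26.

$41.26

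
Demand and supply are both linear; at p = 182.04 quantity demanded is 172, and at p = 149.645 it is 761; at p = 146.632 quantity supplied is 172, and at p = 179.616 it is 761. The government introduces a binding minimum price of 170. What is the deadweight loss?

Demand slope = (149.645 − 182.04)/(761 − 172) = −0.055, so p = 191.5 − 0.055q.
Supply slope = (179.616 − 146.632)/(761 − 172) = 0.056, so p = 137 + 0.056q.
Competitive equilibrium: 191.5 − 0.055q = 137 + 0.056q → q* = 490.991, p* = 164.4955.
At the floor p = 170, quantity demanded = (191.5 − 170)/0.055 = 390.9091.
Sellers' marginal cost at q' = 390.9091: 137 + 0.056·390.9091 = 158.8909.
Δq = 490.991 − 390.9091 = 100.0819; wedge = 170 − 158.8909 = 11.1091.
The triangle = ½ × 100.0819 × 11.1091 = 555.91.

555.91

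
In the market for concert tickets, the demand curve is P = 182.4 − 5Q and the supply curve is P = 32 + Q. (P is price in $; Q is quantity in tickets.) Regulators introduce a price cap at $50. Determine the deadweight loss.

$149.81

Competitive equilibrium: 182.4 − 5Q = 32 + Q → Q* = 25.0667, P* = 57.0667.
At the ceiling P = 50, quantity supplied = (50 − 32)/1 = 18.
Willingness to pay at Q' = 18: 182.4 − 5·18 = 92.4.
ΔQ = 25.0667 − 18 = 7.0667; wedge = 92.4 − 50 = 42.4.
The triangle = ½ × 7.0667 × 42.4 = $149.81.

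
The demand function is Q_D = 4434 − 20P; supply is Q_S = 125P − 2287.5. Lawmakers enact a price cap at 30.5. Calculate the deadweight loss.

In inverse form: demand P = 221.7 − 0.05Q, supply P = 18.3 + 0.008Q.
Competitive equilibrium: 221.7 − 0.05Q = 18.3 + 0.008Q → Q* = 3506.89655, P* = 46.35517.
At the ceiling P = 30.5, quantity supplied = (30.5 − 18.3)/0.008 = 1525.
Willingness to pay at Q' = 1525: 221.7 − 0.05·1525 = 145.45.
ΔQ = 3506.89655 − 1525 = 1981.89655; wedge = 145.45 − 30.5 = 114.95.
Welfare loss = ½ × 1981.89655 × 114.95 = 113909.50.

113909.50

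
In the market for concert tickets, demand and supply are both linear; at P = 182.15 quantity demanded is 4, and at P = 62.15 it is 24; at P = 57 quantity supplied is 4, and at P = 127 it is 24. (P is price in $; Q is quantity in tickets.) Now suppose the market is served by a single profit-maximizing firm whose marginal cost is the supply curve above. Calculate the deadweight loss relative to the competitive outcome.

$209.92

Demand slope = (62.15 − 182.15)/(24 − 4) = −6, so P = 206.15 − 6Q.
Supply slope = (127 − 57)/(24 − 4) = 3.5, so P = 43 + 3.5Q.
Competitive equilibrium: 206.15 − 6Q = 43 + 3.5Q → Q* = 17.1737, P* = 103.1079.
Marginal revenue: MR = 206.15 − 12Q. Set MR = MC: 206.15 − 12Q = 43 + 3.5Q → Q_m = 10.5258.
Price P_m = 206.15 − 6·10.5258 = 142.9952; MC(Q_m) = 43 + 3.5·10.5258 = 79.8403.
Competitive Q* = 17.1737, so ΔQ = 6.6479; wedge = 142.9952 − 79.8403 = 63.1549.
Welfare loss = ½ × 6.6479 × 63.1549 = $209.92.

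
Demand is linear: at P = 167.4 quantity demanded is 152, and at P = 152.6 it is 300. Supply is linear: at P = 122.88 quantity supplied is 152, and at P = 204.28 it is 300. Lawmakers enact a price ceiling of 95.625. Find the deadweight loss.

4528.89

Demand slope = (152.6 − 167.4)/(300 − 152) = −0.1, so P = 182.6 − 0.1Q.
Supply slope = (204.28 − 122.88)/(300 − 152) = 0.55, so P = 39.28 + 0.55Q.
Competitive equilibrium: 182.6 − 0.1Q = 39.28 + 0.55Q → Q* = 220.4923, P* = 160.5508.
At the ceiling P = 95.625, quantity supplied = (95.625 − 39.28)/0.55 = 102.4455.
Willingness to pay at Q' = 102.4455: 182.6 − 0.1·102.4455 = 172.3555.
ΔQ = 220.4923 − 102.4455 = 118.0468; wedge = 172.3555 − 95.625 = 76.7305.
Welfare loss = ½ × 118.0468 × 76.7305 = 4528.89.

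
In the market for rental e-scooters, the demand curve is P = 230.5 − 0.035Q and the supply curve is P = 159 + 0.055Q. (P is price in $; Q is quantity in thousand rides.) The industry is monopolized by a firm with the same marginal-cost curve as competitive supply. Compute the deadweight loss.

$2226.67 thousand

Competitive equilibrium: 230.5 − 0.035Q = 159 + 0.055Q → Q* = 794.4444, P* = 202.6944.
Marginal revenue: MR = 230.5 − 0.07Q. Set MR = MC: 230.5 − 0.07Q = 159 + 0.055Q → Q_m = 572.
Price P_m = 230.5 − 0.035·572 = 210.48; MC(Q_m) = 159 + 0.055·572 = 190.46.
Competitive Q* = 794.4444, so ΔQ = 222.4444; wedge = 210.48 − 190.46 = 20.02.
Deadweight loss = ½ × 222.4444 × 20.02 = $2226.67 thousand.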